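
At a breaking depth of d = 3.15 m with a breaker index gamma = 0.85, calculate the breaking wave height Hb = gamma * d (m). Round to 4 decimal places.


Hb = gamma * d
Hb = 0.85 * 3.15
Hb = 2.6775 m

2.6775


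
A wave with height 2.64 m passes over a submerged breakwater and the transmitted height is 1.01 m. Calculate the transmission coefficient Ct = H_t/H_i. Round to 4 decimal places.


Ct = H_t / H_i
Ct = 1.01 / 2.64
Ct = 0.3826

0.3826


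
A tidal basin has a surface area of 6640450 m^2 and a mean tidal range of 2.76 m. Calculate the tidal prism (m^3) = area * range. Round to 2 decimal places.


Tidal prism = Area * Tidal range
P = 6640450 * 2.76
P = 18327642.00 m^3

18327642.00


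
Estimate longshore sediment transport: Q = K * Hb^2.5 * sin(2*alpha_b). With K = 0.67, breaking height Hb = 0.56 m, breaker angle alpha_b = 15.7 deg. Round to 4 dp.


Q = K * Hb^2.5 * sin(2 * alpha_b)
Hb^2.5 = 0.56^2.5 = 0.234677
sin(2 * 15.7) = sin(31.4) = 0.521010
Q = 0.67 * 0.234677 * 0.521010
Q = 0.0819 m^3/s

0.0819


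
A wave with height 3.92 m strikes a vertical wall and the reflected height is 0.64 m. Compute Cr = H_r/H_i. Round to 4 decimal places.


Cr = H_r / H_i
Cr = 0.64 / 3.92
Cr = 0.1633

0.1633


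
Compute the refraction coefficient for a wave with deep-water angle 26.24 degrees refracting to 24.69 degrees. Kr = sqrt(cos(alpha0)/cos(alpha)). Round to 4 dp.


Kr = sqrt(cos(alpha0) / cos(alpha))
cos(26.24) = 0.896950
cos(24.69) = 0.908581
Kr = sqrt(0.896950 / 0.908581)
Kr = sqrt(0.987199)
Kr = 0.9936

0.9936


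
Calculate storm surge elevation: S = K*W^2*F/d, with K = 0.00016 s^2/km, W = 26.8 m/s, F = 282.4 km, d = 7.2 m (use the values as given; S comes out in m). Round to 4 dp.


S = K * W^2 * F / d
W^2 = 26.8^2 = 718.24
S = 0.00016 * 718.24 * 282.4 / 7.2
Numerator = 0.00016 * 718.24 * 282.4 = 32.452956
S = 32.452956 / 7.2 = 4.5074 m

4.5074


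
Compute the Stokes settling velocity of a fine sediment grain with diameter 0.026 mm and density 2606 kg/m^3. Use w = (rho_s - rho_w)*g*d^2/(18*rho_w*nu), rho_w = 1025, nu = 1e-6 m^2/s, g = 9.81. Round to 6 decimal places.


w = (rho_s - rho_w) * g * d^2 / (18 * rho_w * nu)
d = 0.026 mm = 0.000026 m
rho_s - rho_w = 2606 - 1025 = 1581
Numerator = 1581 * 9.81 * (0.000026)^2 = 0.000010484496
Denominator = 18 * 1025 * 1e-6 = 0.018450
w = 0.000568 m/s

0.000568


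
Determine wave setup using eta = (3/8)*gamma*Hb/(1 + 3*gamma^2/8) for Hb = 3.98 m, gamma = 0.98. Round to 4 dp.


eta = (3/8) * gamma * Hb / (1 + 3*gamma^2/8)
Numerator = (3/8) * 0.98 * 3.98 = 1.462650
Denominator = 1 + 3*0.98^2/8 = 1 + 0.360150 = 1.360150
eta = 1.462650 / 1.360150
eta = 1.0754 m

1.0754


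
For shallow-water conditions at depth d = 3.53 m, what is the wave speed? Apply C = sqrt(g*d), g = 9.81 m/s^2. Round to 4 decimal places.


Using the shallow-water approximation:
C = sqrt(g * d) = sqrt(9.81 * 3.53)
C = sqrt(34.6293)
C = 5.8847 m/s

5.8847


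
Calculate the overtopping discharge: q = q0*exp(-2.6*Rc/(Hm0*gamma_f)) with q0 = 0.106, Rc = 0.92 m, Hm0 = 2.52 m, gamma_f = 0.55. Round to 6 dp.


q = q0 * exp(-2.6 * Rc / (Hm0 * gamma_f))
Exponent = -2.6 * 0.92 / (2.52 * 0.55)
= -2.6 * 0.92 / 1.3860
= -1.725830
exp(-1.725830) = 0.178025
q = 0.106 * 0.178025
q = 0.018871 m^3/s/m

0.018871


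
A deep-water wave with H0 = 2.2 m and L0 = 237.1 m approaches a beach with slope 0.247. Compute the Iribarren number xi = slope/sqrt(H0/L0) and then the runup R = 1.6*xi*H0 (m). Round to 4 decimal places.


xi = slope / sqrt(H0/L0)
H0/L0 = 2.2/237.1 = 0.009279
sqrt(0.009279) = 0.096326
xi = 0.247 / 0.096326 = 2.564197
R = 1.6 * xi * H0 = 1.6 * 2.564197 * 2.2
R = 9.0260 m

9.0260


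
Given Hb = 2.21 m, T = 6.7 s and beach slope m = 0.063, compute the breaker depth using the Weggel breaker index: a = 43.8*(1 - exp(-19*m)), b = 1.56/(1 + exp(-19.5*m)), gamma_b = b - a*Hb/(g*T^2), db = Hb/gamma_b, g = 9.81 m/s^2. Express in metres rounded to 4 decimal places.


a = 43.8 * (1 - exp(-19 * m))
exp(-19 * 0.063) = exp(-1.1970) = 0.302099
a = 43.8 * (1 - 0.302099) = 30.568057
b = 1.56 / (1 + exp(-19.5 * m))
exp(-19.5 * 0.063) = exp(-1.2285) = 0.292731
b = 1.56 / (1 + 0.292731) = 1.206747
Hb / (g * T^2) = 2.21 / (9.81 * 6.7^2) = 2.21 / 440.3709 = 0.00501850
gamma_b = b - a * Hb/(g*T^2) = 1.206747 - 30.568057 * 0.00501850 = 1.053342
db = Hb / gamma_b = 2.21 / 1.053342
db = 2.0981 m

2.0981


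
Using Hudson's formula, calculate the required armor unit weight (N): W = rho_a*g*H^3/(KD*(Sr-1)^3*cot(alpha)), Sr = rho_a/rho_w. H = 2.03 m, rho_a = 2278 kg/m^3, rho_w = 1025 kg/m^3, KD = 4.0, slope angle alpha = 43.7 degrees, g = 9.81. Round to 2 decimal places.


Sr = rho_a / rho_w = 2278 / 1025 = 2.222439
(Sr - 1) = 1.222439
(Sr - 1)^3 = 1.826761
cot(43.7) = 1 / tan(43.7) = 1 / 0.955621 = 1.046440
Numerator = 2278 * 9.81 * 2.03^3 = 186943.7029
Denominator = 4.0 * 1.826761 * 1.046440 = 7.646383
W = 186943.7029 / 7.646383
W = 24448.65 N

24448.65


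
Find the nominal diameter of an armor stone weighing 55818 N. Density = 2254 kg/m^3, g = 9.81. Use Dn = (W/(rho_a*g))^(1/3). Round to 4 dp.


V = W / (rho_a * g)
V = 55818 / (2254 * 9.81)
V = 55818 / 22111.74
V = 2.524360 m^3
Dn = V^(1/3) = 2.524360^(1/3)
Dn = 1.3616 m

1.3616


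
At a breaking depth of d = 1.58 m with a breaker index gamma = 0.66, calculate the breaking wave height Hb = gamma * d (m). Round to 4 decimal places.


Hb = gamma * d
Hb = 0.66 * 1.58
Hb = 1.0428 m

1.0428


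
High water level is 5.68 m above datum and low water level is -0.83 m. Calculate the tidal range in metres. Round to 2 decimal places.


Tidal range = High water - Low water
Tidal range = 5.68 - (-0.83)
Tidal range = 6.51 m

6.51


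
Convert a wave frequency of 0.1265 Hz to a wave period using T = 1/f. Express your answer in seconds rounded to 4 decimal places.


T = 1 / f
T = 1 / 0.1265
T = 7.9051 s

7.9051


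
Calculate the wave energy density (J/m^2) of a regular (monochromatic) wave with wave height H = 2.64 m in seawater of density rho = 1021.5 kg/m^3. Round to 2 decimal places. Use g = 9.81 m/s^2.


E = (1/8) * rho * g * H^2
E = (1/8) * 1021.5 * 9.81 * 2.64^2
E = 0.125 * 1021.5 * 9.81 * 6.9696
E = 8730.22 J/m^2

8730.22


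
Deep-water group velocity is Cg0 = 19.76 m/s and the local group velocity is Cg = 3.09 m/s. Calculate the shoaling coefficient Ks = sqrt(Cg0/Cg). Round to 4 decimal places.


Ks = sqrt(Cg0 / Cg)
Ks = sqrt(19.76 / 3.09)
Ks = sqrt(6.3948)
Ks = 2.5288

2.5288


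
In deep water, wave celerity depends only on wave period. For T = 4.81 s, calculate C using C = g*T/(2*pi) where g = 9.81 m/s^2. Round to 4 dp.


We use the deep-water celerity formula:
C = g * T / (2 * pi)
C = 9.81 * 4.81 / (2 * 3.14159...)
C = 47.186100 / 6.283185
C = 7.5099 m/s

7.5099


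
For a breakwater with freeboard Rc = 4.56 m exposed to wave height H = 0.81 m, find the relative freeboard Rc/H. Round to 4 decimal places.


Relative freeboard = Rc / H
= 4.56 / 0.81
= 5.6296

5.6296


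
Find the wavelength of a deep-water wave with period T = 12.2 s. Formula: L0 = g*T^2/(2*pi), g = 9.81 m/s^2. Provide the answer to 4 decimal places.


L0 = g * T^2 / (2 * pi)
L0 = 9.81 * 12.2^2 / (2 * pi)
L0 = 9.81 * 148.8400 / 6.28319
L0 = 1460.1204 / 6.28319
L0 = 232.3854 m

232.3854


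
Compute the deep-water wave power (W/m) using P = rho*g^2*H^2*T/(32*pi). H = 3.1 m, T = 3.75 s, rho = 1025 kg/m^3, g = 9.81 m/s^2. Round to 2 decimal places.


P = rho * g^2 * H^2 * T / (32 * pi)
P = 1025 * 9.81^2 * 3.1^2 * 3.75 / (32 * pi)
P = 1025 * 96.2361 * 9.6100 * 3.75 / 100.53096
P = 35360.36 W/m

35360.36


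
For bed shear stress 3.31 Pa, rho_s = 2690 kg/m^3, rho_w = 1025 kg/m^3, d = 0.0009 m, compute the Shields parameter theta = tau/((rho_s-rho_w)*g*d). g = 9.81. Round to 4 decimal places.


theta = tau / ((rho_s - rho_w) * g * d)
rho_s - rho_w = 2690 - 1025 = 1665
Denominator = 1665 * 9.81 * 0.0009 = 14.700285
theta = 3.31 / 14.700285
theta = 0.2252

0.2252


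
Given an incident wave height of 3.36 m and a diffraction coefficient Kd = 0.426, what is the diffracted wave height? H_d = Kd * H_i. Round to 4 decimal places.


H_d = Kd * H_i
H_d = 0.426 * 3.36
H_d = 1.4314 m

1.4314


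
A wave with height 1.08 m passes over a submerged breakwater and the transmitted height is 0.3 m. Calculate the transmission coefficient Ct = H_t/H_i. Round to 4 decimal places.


Ct = H_t / H_i
Ct = 0.3 / 1.08
Ct = 0.2778

0.2778


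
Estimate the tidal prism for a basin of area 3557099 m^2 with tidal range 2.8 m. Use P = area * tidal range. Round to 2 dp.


Tidal prism = Area * Tidal range
P = 3557099 * 2.8
P = 9959877.20 m^3

9959877.20


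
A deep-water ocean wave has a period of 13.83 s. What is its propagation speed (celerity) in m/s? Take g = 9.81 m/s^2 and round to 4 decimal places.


We use the deep-water celerity formula:
C = g * T / (2 * pi)
C = 9.81 * 13.83 / (2 * 3.14159...)
C = 135.672300 / 6.283185
C = 21.5929 m/s

21.5929


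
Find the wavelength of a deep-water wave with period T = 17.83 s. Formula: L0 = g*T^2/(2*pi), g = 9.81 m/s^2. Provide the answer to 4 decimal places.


L0 = g * T^2 / (2 * pi)
L0 = 9.81 * 17.83^2 / (2 * pi)
L0 = 9.81 * 317.9089 / 6.28319
L0 = 3118.6863 / 6.28319
L0 = 496.3543 m

496.3543


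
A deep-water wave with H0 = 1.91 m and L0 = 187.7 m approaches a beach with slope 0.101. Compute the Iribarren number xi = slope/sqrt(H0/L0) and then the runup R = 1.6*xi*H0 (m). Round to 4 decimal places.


xi = slope / sqrt(H0/L0)
H0/L0 = 1.91/187.7 = 0.010176
sqrt(0.010176) = 0.100875
xi = 0.101 / 0.100875 = 1.001237
R = 1.6 * xi * H0 = 1.6 * 1.001237 * 1.91
R = 3.0598 m

3.0598


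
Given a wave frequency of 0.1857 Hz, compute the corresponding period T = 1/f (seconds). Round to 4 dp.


T = 1 / f
T = 1 / 0.1857
T = 5.3850 s

5.3850


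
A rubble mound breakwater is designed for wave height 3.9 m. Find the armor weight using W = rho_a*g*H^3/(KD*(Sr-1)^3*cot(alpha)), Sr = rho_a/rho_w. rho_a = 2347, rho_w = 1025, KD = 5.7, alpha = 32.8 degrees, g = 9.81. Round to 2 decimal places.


Sr = rho_a / rho_w = 2347 / 1025 = 2.289756
(Sr - 1) = 1.289756
(Sr - 1)^3 = 2.145472
cot(32.8) = 1 / tan(32.8) = 1 / 0.644456 = 1.551696
Numerator = 2347 * 9.81 * 3.9^3 = 1365764.8083
Denominator = 5.7 * 2.145472 * 1.551696 = 18.975985
W = 1365764.8083 / 18.975985
W = 71973.33 N

71973.33


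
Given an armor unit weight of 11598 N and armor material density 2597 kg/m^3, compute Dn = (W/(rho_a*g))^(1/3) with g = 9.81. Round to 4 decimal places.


V = W / (rho_a * g)
V = 11598 / (2597 * 9.81)
V = 11598 / 25476.57
V = 0.455242 m^3
Dn = V^(1/3) = 0.455242^(1/3)
Dn = 0.7693 m

0.7693


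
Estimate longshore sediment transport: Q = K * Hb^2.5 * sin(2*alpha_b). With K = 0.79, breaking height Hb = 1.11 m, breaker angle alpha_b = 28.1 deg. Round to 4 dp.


Q = K * Hb^2.5 * sin(2 * alpha_b)
Hb^2.5 = 1.11^2.5 = 1.298098
sin(2 * 28.1) = sin(56.2) = 0.830984
Q = 0.79 * 1.298098 * 0.830984
Q = 0.8522 m^3/s

0.8522


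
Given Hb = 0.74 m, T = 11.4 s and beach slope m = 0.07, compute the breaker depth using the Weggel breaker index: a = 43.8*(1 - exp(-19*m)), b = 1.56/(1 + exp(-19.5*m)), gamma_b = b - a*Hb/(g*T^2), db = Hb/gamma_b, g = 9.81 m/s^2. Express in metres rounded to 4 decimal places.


a = 43.8 * (1 - exp(-19 * m))
exp(-19 * 0.07) = exp(-1.3300) = 0.264477
a = 43.8 * (1 - 0.264477) = 32.215896
b = 1.56 / (1 + exp(-19.5 * m))
exp(-19.5 * 0.07) = exp(-1.3650) = 0.255381
b = 1.56 / (1 + 0.255381) = 1.242651
Hb / (g * T^2) = 0.74 / (9.81 * 11.4^2) = 0.74 / 1274.9076 = 0.00058043
gamma_b = b - a * Hb/(g*T^2) = 1.242651 - 32.215896 * 0.00058043 = 1.223952
db = Hb / gamma_b = 0.74 / 1.223952
db = 0.6046 m

0.6046


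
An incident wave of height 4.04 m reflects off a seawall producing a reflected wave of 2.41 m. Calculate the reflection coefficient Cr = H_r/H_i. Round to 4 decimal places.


Cr = H_r / H_i
Cr = 2.41 / 4.04
Cr = 0.5965

0.5965


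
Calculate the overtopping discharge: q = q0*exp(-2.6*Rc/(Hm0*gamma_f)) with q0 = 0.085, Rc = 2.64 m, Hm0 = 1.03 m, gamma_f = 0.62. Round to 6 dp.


q = q0 * exp(-2.6 * Rc / (Hm0 * gamma_f))
Exponent = -2.6 * 2.64 / (1.03 * 0.62)
= -2.6 * 2.64 / 0.6386
= -10.748512
exp(-10.748512) = 0.000021
q = 0.085 * 0.000021
q = 0.000002 m^3/s/m

0.000002


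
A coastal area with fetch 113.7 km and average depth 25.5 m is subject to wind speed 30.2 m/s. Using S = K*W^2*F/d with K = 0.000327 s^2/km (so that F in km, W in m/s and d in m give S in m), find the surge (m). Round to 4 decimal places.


S = K * W^2 * F / d
W^2 = 30.2^2 = 912.04
S = 0.000327 * 912.04 * 113.7 / 25.5
Numerator = 0.000327 * 912.04 * 113.7 = 33.909556
S = 33.909556 / 25.5 = 1.3298 m

1.3298


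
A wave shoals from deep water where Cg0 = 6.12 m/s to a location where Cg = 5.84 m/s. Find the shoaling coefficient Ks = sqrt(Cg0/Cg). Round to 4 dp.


Ks = sqrt(Cg0 / Cg)
Ks = sqrt(6.12 / 5.84)
Ks = sqrt(1.0479)
Ks = 1.0237

1.0237


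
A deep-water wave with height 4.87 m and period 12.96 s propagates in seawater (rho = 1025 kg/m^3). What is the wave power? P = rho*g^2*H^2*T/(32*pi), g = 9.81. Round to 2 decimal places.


P = rho * g^2 * H^2 * T / (32 * pi)
P = 1025 * 9.81^2 * 4.87^2 * 12.96 / (32 * pi)
P = 1025 * 96.2361 * 23.7169 * 12.96 / 100.53096
P = 301595.57 W/m

301595.57


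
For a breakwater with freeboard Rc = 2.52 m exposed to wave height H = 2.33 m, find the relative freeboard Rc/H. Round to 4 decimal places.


Relative freeboard = Rc / H
= 2.52 / 2.33
= 1.0815

1.0815


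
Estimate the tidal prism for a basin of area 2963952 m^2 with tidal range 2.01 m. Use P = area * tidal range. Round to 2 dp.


Tidal prism = Area * Tidal range
P = 2963952 * 2.01
P = 5957543.52 m^3

5957543.52


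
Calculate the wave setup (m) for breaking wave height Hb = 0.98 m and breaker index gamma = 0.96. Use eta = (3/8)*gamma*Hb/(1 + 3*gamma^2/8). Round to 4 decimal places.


eta = (3/8) * gamma * Hb / (1 + 3*gamma^2/8)
Numerator = (3/8) * 0.96 * 0.98 = 0.352800
Denominator = 1 + 3*0.96^2/8 = 1 + 0.345600 = 1.345600
eta = 0.352800 / 1.345600
eta = 0.2622 m

0.2622


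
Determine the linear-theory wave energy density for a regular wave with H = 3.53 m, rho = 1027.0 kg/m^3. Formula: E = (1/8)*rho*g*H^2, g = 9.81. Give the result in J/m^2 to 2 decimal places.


E = (1/8) * rho * g * H^2
E = (1/8) * 1027.0 * 9.81 * 3.53^2
E = 0.125 * 1027.0 * 9.81 * 12.4609
E = 15692.74 J/m^2

15692.74


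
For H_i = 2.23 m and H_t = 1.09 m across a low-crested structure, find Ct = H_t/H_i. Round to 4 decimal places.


Ct = H_t / H_i
Ct = 1.09 / 2.23
Ct = 0.4888

0.4888


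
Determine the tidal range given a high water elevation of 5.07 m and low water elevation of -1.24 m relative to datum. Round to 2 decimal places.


Tidal range = High water - Low water
Tidal range = 5.07 - (-1.24)
Tidal range = 6.31 m

6.31


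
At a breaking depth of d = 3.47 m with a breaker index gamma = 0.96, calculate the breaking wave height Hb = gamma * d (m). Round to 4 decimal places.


Hb = gamma * d
Hb = 0.96 * 3.47
Hb = 3.3312 m

3.3312


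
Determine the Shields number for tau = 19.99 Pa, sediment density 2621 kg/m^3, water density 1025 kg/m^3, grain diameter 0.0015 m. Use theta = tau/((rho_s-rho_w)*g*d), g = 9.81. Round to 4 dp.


theta = tau / ((rho_s - rho_w) * g * d)
rho_s - rho_w = 2621 - 1025 = 1596
Denominator = 1596 * 9.81 * 0.0015 = 23.485140
theta = 19.99 / 23.485140
theta = 0.8512

0.8512


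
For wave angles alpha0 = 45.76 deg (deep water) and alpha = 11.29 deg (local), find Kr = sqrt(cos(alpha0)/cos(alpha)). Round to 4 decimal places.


Kr = sqrt(cos(alpha0) / cos(alpha))
cos(45.76) = 0.697665
cos(11.29) = 0.980649
Kr = sqrt(0.697665 / 0.980649)
Kr = sqrt(0.711432)
Kr = 0.8435

0.8435


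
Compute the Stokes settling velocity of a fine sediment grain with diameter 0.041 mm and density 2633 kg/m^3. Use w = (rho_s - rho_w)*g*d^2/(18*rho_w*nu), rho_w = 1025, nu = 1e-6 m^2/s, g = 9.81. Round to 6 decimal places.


w = (rho_s - rho_w) * g * d^2 / (18 * rho_w * nu)
d = 0.041 mm = 0.000041 m
rho_s - rho_w = 2633 - 1025 = 1608
Numerator = 1608 * 9.81 * (0.000041)^2 = 0.000026516901
Denominator = 18 * 1025 * 1e-6 = 0.018450
w = 0.001437 m/s

0.001437


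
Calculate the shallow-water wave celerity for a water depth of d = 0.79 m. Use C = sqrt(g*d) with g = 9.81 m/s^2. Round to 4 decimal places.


Using the shallow-water approximation:
C = sqrt(g * d) = sqrt(9.81 * 0.79)
C = sqrt(7.7499)
C = 2.7839 m/s

2.7839


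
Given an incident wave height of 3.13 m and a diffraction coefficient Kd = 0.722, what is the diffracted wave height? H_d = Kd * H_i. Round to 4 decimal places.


H_d = Kd * H_i
H_d = 0.722 * 3.13
H_d = 2.2599 m

2.2599


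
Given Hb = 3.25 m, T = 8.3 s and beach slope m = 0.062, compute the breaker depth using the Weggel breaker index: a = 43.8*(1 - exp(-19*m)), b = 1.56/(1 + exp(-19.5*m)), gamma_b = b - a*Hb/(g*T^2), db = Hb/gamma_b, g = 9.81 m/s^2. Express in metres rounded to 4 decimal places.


a = 43.8 * (1 - exp(-19 * m))
exp(-19 * 0.062) = exp(-1.1780) = 0.307894
a = 43.8 * (1 - 0.307894) = 30.314247
b = 1.56 / (1 + exp(-19.5 * m))
exp(-19.5 * 0.062) = exp(-1.2090) = 0.298496
b = 1.56 / (1 + 0.298496) = 1.201390
Hb / (g * T^2) = 3.25 / (9.81 * 8.3^2) = 3.25 / 675.8109 = 0.00480904
gamma_b = b - a * Hb/(g*T^2) = 1.201390 - 30.314247 * 0.00480904 = 1.055608
db = Hb / gamma_b = 3.25 / 1.055608
db = 3.0788 m

3.0788


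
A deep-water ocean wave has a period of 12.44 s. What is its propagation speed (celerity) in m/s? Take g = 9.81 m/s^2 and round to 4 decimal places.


We use the deep-water celerity formula:
C = g * T / (2 * pi)
C = 9.81 * 12.44 / (2 * 3.14159...)
C = 122.036400 / 6.283185
C = 19.4227 m/s

19.4227


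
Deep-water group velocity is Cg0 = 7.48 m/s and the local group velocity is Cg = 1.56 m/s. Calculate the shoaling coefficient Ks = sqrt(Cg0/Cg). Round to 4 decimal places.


Ks = sqrt(Cg0 / Cg)
Ks = sqrt(7.48 / 1.56)
Ks = sqrt(4.7949)
Ks = 2.1897

2.1897


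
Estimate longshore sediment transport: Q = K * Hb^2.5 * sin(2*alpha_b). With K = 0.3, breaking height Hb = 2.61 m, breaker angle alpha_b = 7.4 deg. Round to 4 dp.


Q = K * Hb^2.5 * sin(2 * alpha_b)
Hb^2.5 = 2.61^2.5 = 11.005284
sin(2 * 7.4) = sin(14.8) = 0.255446
Q = 0.3 * 11.005284 * 0.255446
Q = 0.8434 m^3/s

0.8434


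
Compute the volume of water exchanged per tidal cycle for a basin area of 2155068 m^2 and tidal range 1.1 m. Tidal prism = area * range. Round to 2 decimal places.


Tidal prism = Area * Tidal range
P = 2155068 * 1.1
P = 2370574.80 m^3

2370574.80


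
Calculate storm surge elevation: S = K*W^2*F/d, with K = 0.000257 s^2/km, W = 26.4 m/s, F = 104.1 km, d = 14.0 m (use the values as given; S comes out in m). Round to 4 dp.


S = K * W^2 * F / d
W^2 = 26.4^2 = 696.96
S = 0.000257 * 696.96 * 104.1 / 14.0
Numerator = 0.000257 * 696.96 * 104.1 = 18.646259
S = 18.646259 / 14.0 = 1.3319 m

1.3319


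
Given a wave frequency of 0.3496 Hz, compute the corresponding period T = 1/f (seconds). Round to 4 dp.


T = 1 / f
T = 1 / 0.3496
T = 2.8604 s

2.8604


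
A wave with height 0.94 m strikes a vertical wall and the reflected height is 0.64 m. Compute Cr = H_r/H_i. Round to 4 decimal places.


Cr = H_r / H_i
Cr = 0.64 / 0.94
Cr = 0.6809

0.6809


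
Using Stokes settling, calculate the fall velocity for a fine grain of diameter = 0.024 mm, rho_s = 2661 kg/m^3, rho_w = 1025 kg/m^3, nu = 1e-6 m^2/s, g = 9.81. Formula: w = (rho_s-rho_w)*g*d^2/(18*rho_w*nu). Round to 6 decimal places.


w = (rho_s - rho_w) * g * d^2 / (18 * rho_w * nu)
d = 0.024 mm = 0.000024 m
rho_s - rho_w = 2661 - 1025 = 1636
Numerator = 1636 * 9.81 * (0.000024)^2 = 0.000009244316
Denominator = 18 * 1025 * 1e-6 = 0.018450
w = 0.000501 m/s

0.000501


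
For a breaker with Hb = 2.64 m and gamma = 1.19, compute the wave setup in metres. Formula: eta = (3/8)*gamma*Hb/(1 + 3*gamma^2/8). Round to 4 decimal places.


eta = (3/8) * gamma * Hb / (1 + 3*gamma^2/8)
Numerator = (3/8) * 1.19 * 2.64 = 1.178100
Denominator = 1 + 3*1.19^2/8 = 1 + 0.531038 = 1.531038
eta = 1.178100 / 1.531038
eta = 0.7695 m

0.7695


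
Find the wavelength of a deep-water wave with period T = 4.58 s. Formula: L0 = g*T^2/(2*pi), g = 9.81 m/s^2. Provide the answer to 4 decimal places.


L0 = g * T^2 / (2 * pi)
L0 = 9.81 * 4.58^2 / (2 * pi)
L0 = 9.81 * 20.9764 / 6.28319
L0 = 205.7785 / 6.28319
L0 = 32.7507 m

32.7507


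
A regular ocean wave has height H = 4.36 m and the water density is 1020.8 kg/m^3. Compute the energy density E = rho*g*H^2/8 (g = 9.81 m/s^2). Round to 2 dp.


E = (1/8) * rho * g * H^2
E = (1/8) * 1020.8 * 9.81 * 4.36^2
E = 0.125 * 1020.8 * 9.81 * 19.0096
E = 23795.38 J/m^2

23795.38


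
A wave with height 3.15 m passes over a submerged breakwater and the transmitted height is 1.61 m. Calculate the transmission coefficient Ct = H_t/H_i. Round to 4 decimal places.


Ct = H_t / H_i
Ct = 1.61 / 3.15
Ct = 0.5111

0.5111


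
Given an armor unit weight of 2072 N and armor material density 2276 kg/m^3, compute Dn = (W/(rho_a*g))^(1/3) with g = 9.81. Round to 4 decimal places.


V = W / (rho_a * g)
V = 2072 / (2276 * 9.81)
V = 2072 / 22327.56
V = 0.092800 m^3
Dn = V^(1/3) = 0.092800^(1/3)
Dn = 0.4527 m

0.4527


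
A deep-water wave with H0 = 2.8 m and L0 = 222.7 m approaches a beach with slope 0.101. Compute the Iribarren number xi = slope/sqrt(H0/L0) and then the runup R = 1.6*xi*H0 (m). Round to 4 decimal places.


xi = slope / sqrt(H0/L0)
H0/L0 = 2.8/222.7 = 0.012573
sqrt(0.012573) = 0.112129
xi = 0.101 / 0.112129 = 0.900746
R = 1.6 * xi * H0 = 1.6 * 0.900746 * 2.8
R = 4.0353 m

4.0353


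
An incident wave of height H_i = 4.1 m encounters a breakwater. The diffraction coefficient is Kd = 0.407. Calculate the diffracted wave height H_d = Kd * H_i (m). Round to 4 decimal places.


H_d = Kd * H_i
H_d = 0.407 * 4.1
H_d = 1.6687 m

1.6687


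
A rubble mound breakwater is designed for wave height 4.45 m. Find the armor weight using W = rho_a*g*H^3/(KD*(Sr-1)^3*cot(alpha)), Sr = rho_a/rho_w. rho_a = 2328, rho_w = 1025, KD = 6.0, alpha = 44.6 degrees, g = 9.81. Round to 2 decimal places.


Sr = rho_a / rho_w = 2328 / 1025 = 2.271220
(Sr - 1) = 1.271220
(Sr - 1)^3 = 2.054290
cot(44.6) = 1 / tan(44.6) = 1 / 0.986134 = 1.014061
Numerator = 2328 * 9.81 * 4.45^3 = 2012482.0540
Denominator = 6.0 * 2.054290 * 1.014061 = 12.499050
W = 2012482.0540 / 12.499050
W = 161010.81 N

161010.81


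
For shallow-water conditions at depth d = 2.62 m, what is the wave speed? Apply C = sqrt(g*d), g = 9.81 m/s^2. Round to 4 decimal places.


Using the shallow-water approximation:
C = sqrt(g * d) = sqrt(9.81 * 2.62)
C = sqrt(25.7022)
C = 5.0697 m/s

5.0697


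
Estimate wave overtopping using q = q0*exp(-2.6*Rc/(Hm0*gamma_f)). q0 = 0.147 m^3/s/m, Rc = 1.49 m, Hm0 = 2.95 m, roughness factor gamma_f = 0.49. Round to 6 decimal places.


q = q0 * exp(-2.6 * Rc / (Hm0 * gamma_f))
Exponent = -2.6 * 1.49 / (2.95 * 0.49)
= -2.6 * 1.49 / 1.4455
= -2.680042
exp(-2.680042) = 0.068560
q = 0.147 * 0.068560
q = 0.010078 m^3/s/m

0.010078


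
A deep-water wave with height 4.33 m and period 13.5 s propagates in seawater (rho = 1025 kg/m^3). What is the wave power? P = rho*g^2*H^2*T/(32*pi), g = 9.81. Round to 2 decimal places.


P = rho * g^2 * H^2 * T / (32 * pi)
P = 1025 * 9.81^2 * 4.33^2 * 13.5 / (32 * pi)
P = 1025 * 96.2361 * 18.7489 * 13.5 / 100.53096
P = 248354.25 W/m

248354.25


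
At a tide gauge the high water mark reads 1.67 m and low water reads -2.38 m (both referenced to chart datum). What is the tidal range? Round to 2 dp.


Tidal range = High water - Low water
Tidal range = 1.67 - (-2.38)
Tidal range = 4.05 m

4.05


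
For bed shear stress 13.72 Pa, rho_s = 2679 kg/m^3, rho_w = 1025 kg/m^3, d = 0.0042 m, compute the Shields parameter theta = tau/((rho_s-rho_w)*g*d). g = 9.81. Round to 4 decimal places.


theta = tau / ((rho_s - rho_w) * g * d)
rho_s - rho_w = 2679 - 1025 = 1654
Denominator = 1654 * 9.81 * 0.0042 = 68.148108
theta = 13.72 / 68.148108
theta = 0.2013

0.2013


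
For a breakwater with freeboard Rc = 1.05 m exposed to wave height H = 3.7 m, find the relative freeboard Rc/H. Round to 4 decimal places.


Relative freeboard = Rc / H
= 1.05 / 3.7
= 0.2838

0.2838


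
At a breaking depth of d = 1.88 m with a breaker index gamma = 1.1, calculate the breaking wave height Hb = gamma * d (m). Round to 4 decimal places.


Hb = gamma * d
Hb = 1.1 * 1.88
Hb = 2.0680 m

2.0680


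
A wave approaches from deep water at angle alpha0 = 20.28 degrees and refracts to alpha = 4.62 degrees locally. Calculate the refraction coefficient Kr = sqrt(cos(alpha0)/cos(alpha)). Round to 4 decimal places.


Kr = sqrt(cos(alpha0) / cos(alpha))
cos(20.28) = 0.938010
cos(4.62) = 0.996751
Kr = sqrt(0.938010 / 0.996751)
Kr = sqrt(0.941068)
Kr = 0.9701

0.9701


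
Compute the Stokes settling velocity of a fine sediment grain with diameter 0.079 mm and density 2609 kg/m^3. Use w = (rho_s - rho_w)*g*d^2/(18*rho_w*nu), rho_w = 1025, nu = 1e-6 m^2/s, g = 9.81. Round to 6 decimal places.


w = (rho_s - rho_w) * g * d^2 / (18 * rho_w * nu)
d = 0.079 mm = 0.000079 m
rho_s - rho_w = 2609 - 1025 = 1584
Numerator = 1584 * 9.81 * (0.000079)^2 = 0.000096979149
Denominator = 18 * 1025 * 1e-6 = 0.018450
w = 0.005256 m/s

0.005256


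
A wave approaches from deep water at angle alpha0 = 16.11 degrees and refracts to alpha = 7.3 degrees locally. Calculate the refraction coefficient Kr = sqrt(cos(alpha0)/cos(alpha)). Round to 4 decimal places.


Kr = sqrt(cos(alpha0) / cos(alpha))
cos(16.11) = 0.960731
cos(7.3) = 0.991894
Kr = sqrt(0.960731 / 0.991894)
Kr = sqrt(0.968582)
Kr = 0.9842

0.9842


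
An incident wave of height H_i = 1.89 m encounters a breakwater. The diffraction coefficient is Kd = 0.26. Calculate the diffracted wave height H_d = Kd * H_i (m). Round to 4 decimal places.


H_d = Kd * H_i
H_d = 0.26 * 1.89
H_d = 0.4914 m

0.4914


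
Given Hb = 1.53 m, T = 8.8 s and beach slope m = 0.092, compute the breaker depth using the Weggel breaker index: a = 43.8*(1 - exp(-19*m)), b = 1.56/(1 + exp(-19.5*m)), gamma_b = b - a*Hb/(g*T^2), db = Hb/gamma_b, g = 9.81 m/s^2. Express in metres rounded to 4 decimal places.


a = 43.8 * (1 - exp(-19 * m))
exp(-19 * 0.092) = exp(-1.7480) = 0.174122
a = 43.8 * (1 - 0.174122) = 36.173463
b = 1.56 / (1 + exp(-19.5 * m))
exp(-19.5 * 0.092) = exp(-1.7940) = 0.166294
b = 1.56 / (1 + 0.166294) = 1.337571
Hb / (g * T^2) = 1.53 / (9.81 * 8.8^2) = 1.53 / 759.6864 = 0.00201399
gamma_b = b - a * Hb/(g*T^2) = 1.337571 - 36.173463 * 0.00201399 = 1.264718
db = Hb / gamma_b = 1.53 / 1.264718
db = 1.2098 m

1.2098


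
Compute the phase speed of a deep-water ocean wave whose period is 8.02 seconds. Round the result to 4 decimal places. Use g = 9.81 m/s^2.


We use the deep-water celerity formula:
C = g * T / (2 * pi)
C = 9.81 * 8.02 / (2 * 3.14159...)
C = 78.676200 / 6.283185
C = 12.5217 m/s

12.5217


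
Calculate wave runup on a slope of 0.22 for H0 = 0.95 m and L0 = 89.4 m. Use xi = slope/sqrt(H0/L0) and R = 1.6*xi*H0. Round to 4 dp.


xi = slope / sqrt(H0/L0)
H0/L0 = 0.95/89.4 = 0.010626
sqrt(0.010626) = 0.103084
xi = 0.22 / 0.103084 = 2.134173
R = 1.6 * xi * H0 = 1.6 * 2.134173 * 0.95
R = 3.2439 m

3.2439


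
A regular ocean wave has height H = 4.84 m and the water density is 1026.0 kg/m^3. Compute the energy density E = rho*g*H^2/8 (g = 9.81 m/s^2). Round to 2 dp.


E = (1/8) * rho * g * H^2
E = (1/8) * 1026.0 * 9.81 * 4.84^2
E = 0.125 * 1026.0 * 9.81 * 23.4256
E = 29472.51 J/m^2

29472.51


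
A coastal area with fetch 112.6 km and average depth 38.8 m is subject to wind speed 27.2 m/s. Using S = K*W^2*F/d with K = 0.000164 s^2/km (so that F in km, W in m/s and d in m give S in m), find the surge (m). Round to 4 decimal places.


S = K * W^2 * F / d
W^2 = 27.2^2 = 739.84
S = 0.000164 * 739.84 * 112.6 / 38.8
Numerator = 0.000164 * 739.84 * 112.6 = 13.662181
S = 13.662181 / 38.8 = 0.3521 m

0.3521


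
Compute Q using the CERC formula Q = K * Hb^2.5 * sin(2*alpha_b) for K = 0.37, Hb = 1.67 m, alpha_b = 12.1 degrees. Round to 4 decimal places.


Q = K * Hb^2.5 * sin(2 * alpha_b)
Hb^2.5 = 1.67^2.5 = 3.604053
sin(2 * 12.1) = sin(24.2) = 0.409923
Q = 0.37 * 3.604053 * 0.409923
Q = 0.5466 m^3/s

0.5466


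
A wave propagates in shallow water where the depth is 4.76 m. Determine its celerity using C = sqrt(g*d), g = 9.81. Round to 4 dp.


Using the shallow-water approximation:
C = sqrt(g * d) = sqrt(9.81 * 4.76)
C = sqrt(46.6956)
C = 6.8334 m/s

6.8334


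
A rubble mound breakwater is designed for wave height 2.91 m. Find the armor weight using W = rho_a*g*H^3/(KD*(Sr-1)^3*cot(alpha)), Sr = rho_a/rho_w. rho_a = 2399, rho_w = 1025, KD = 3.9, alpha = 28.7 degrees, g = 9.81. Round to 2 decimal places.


Sr = rho_a / rho_w = 2399 / 1025 = 2.340488
(Sr - 1) = 1.340488
(Sr - 1)^3 = 2.408733
cot(28.7) = 1 / tan(28.7) = 1 / 0.547484 = 1.826537
Numerator = 2399 * 9.81 * 2.91^3 = 579933.5343
Denominator = 3.9 * 2.408733 * 1.826537 = 17.158597
W = 579933.5343 / 17.158597
W = 33798.42 N

33798.42


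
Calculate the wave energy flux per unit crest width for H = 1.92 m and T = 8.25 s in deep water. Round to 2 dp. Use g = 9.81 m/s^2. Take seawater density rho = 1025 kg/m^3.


P = rho * g^2 * H^2 * T / (32 * pi)
P = 1025 * 9.81^2 * 1.92^2 * 8.25 / (32 * pi)
P = 1025 * 96.2361 * 3.6864 * 8.25 / 100.53096
P = 29841.35 W/m

29841.35


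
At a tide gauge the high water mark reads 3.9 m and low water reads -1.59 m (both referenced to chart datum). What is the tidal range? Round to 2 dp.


Tidal range = High water - Low water
Tidal range = 3.9 - (-1.59)
Tidal range = 5.49 m

5.49


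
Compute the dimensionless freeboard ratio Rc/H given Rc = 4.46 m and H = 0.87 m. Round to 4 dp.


Relative freeboard = Rc / H
= 4.46 / 0.87
= 5.1264

5.1264


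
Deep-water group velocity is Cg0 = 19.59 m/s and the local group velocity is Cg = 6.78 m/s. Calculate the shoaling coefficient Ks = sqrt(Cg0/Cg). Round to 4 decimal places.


Ks = sqrt(Cg0 / Cg)
Ks = sqrt(19.59 / 6.78)
Ks = sqrt(2.8894)
Ks = 1.6998

1.6998


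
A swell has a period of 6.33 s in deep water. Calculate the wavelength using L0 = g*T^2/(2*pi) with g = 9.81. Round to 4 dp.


L0 = g * T^2 / (2 * pi)
L0 = 9.81 * 6.33^2 / (2 * pi)
L0 = 9.81 * 40.0689 / 6.28319
L0 = 393.0759 / 6.28319
L0 = 62.5600 m

62.5600


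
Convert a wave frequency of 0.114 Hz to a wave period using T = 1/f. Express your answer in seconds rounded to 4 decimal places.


T = 1 / f
T = 1 / 0.114
T = 8.7719 s

8.7719


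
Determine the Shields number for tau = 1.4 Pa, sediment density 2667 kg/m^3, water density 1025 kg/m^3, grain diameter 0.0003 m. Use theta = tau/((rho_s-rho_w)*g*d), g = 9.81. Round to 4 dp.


theta = tau / ((rho_s - rho_w) * g * d)
rho_s - rho_w = 2667 - 1025 = 1642
Denominator = 1642 * 9.81 * 0.0003 = 4.832406
theta = 1.4 / 4.832406
theta = 0.2897

0.2897


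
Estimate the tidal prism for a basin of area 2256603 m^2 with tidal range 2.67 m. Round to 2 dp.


Tidal prism = Area * Tidal range
P = 2256603 * 2.67
P = 6025130.01 m^3

6025130.01


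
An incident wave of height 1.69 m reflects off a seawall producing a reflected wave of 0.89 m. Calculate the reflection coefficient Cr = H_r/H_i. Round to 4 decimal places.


Cr = H_r / H_i
Cr = 0.89 / 1.69
Cr = 0.5266

0.5266


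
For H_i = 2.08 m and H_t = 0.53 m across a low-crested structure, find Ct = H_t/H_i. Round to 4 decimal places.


Ct = H_t / H_i
Ct = 0.53 / 2.08
Ct = 0.2548

0.2548


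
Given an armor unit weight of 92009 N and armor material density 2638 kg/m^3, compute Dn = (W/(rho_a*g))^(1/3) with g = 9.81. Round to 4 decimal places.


V = W / (rho_a * g)
V = 92009 / (2638 * 9.81)
V = 92009 / 25878.78
V = 3.555384 m^3
Dn = V^(1/3) = 3.555384^(1/3)
Dn = 1.5263 m

1.5263


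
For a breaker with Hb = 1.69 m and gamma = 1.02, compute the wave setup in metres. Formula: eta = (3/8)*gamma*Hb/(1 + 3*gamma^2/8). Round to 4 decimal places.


eta = (3/8) * gamma * Hb / (1 + 3*gamma^2/8)
Numerator = (3/8) * 1.02 * 1.69 = 0.646425
Denominator = 1 + 3*1.02^2/8 = 1 + 0.390150 = 1.390150
eta = 0.646425 / 1.390150
eta = 0.4650 m

0.4650


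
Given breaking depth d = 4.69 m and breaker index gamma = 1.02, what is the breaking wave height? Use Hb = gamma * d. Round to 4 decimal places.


Hb = gamma * d
Hb = 1.02 * 4.69
Hb = 4.7838 m

4.7838


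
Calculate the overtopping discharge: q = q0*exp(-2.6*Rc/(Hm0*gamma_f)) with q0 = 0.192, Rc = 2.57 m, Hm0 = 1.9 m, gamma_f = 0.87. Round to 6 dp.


q = q0 * exp(-2.6 * Rc / (Hm0 * gamma_f))
Exponent = -2.6 * 2.57 / (1.9 * 0.87)
= -2.6 * 2.57 / 1.6530
= -4.042347
exp(-4.042347) = 0.017556
q = 0.192 * 0.017556
q = 0.003371 m^3/s/m

0.003371


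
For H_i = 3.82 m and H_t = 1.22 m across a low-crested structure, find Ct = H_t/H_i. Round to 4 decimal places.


Ct = H_t / H_i
Ct = 1.22 / 3.82
Ct = 0.3194

0.3194


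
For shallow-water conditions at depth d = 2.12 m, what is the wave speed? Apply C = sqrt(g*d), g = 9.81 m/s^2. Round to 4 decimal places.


Using the shallow-water approximation:
C = sqrt(g * d) = sqrt(9.81 * 2.12)
C = sqrt(20.7972)
C = 4.5604 m/s

4.5604


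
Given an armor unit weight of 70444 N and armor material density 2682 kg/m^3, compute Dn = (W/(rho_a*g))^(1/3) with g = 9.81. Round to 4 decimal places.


V = W / (rho_a * g)
V = 70444 / (2682 * 9.81)
V = 70444 / 26310.42
V = 2.677418 m^3
Dn = V^(1/3) = 2.677418^(1/3)
Dn = 1.3886 m

1.3886


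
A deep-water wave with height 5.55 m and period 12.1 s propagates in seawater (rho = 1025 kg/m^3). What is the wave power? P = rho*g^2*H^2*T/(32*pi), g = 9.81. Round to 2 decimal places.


P = rho * g^2 * H^2 * T / (32 * pi)
P = 1025 * 9.81^2 * 5.55^2 * 12.1 / (32 * pi)
P = 1025 * 96.2361 * 30.8025 * 12.1 / 100.53096
P = 365707.08 W/m

365707.08


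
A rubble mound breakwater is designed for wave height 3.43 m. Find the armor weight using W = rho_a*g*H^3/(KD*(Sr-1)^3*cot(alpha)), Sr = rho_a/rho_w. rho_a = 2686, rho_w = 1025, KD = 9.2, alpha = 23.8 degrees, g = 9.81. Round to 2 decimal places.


Sr = rho_a / rho_w = 2686 / 1025 = 2.620488
(Sr - 1) = 1.620488
(Sr - 1)^3 = 4.255370
cot(23.8) = 1 / tan(23.8) = 1 / 0.441053 = 2.267304
Numerator = 2686 * 9.81 * 3.43^3 = 1063303.8242
Denominator = 9.2 * 4.255370 * 2.267304 = 88.763576
W = 1063303.8242 / 88.763576
W = 11979.06 N

11979.06


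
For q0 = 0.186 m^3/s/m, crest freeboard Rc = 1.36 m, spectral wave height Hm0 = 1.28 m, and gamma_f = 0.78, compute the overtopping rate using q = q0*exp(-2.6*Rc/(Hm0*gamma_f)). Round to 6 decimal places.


q = q0 * exp(-2.6 * Rc / (Hm0 * gamma_f))
Exponent = -2.6 * 1.36 / (1.28 * 0.78)
= -2.6 * 1.36 / 0.9984
= -3.541667
exp(-3.541667) = 0.028965
q = 0.186 * 0.028965
q = 0.005387 m^3/s/m

0.005387


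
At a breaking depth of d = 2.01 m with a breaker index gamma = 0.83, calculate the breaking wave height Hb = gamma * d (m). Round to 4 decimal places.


Hb = gamma * d
Hb = 0.83 * 2.01
Hb = 1.6683 m

1.6683


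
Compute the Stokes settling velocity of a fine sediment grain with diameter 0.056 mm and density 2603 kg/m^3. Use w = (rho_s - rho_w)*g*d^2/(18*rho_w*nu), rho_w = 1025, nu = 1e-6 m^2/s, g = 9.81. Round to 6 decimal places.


w = (rho_s - rho_w) * g * d^2 / (18 * rho_w * nu)
d = 0.056 mm = 0.000056 m
rho_s - rho_w = 2603 - 1025 = 1578
Numerator = 1578 * 9.81 * (0.000056)^2 = 0.000048545844
Denominator = 18 * 1025 * 1e-6 = 0.018450
w = 0.002631 m/s

0.002631


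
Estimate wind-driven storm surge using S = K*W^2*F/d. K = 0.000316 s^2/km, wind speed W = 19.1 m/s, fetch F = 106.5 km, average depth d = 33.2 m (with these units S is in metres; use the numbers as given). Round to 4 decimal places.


S = K * W^2 * F / d
W^2 = 19.1^2 = 364.81
S = 0.000316 * 364.81 * 106.5 / 33.2
Numerator = 0.000316 * 364.81 * 106.5 = 12.277316
S = 12.277316 / 33.2 = 0.3698 m

0.3698


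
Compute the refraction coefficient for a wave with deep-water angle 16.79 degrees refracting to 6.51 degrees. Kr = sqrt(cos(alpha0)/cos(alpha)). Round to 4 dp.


Kr = sqrt(cos(alpha0) / cos(alpha))
cos(16.79) = 0.957370
cos(6.51) = 0.993552
Kr = sqrt(0.957370 / 0.993552)
Kr = sqrt(0.963583)
Kr = 0.9816

0.9816


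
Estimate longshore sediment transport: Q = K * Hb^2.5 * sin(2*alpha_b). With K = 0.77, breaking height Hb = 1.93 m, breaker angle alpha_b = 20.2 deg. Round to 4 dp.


Q = K * Hb^2.5 * sin(2 * alpha_b)
Hb^2.5 = 1.93^2.5 = 5.174796
sin(2 * 20.2) = sin(40.4) = 0.648120
Q = 0.77 * 5.174796 * 0.648120
Q = 2.5825 m^3/s

2.5825


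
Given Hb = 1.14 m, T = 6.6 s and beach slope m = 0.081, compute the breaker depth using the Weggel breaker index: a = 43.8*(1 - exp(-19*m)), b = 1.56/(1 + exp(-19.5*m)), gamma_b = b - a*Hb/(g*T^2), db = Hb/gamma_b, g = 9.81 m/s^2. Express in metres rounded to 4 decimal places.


a = 43.8 * (1 - exp(-19 * m))
exp(-19 * 0.081) = exp(-1.5390) = 0.214596
a = 43.8 * (1 - 0.214596) = 34.400713
b = 1.56 / (1 + exp(-19.5 * m))
exp(-19.5 * 0.081) = exp(-1.5795) = 0.206078
b = 1.56 / (1 + 0.206078) = 1.293449
Hb / (g * T^2) = 1.14 / (9.81 * 6.6^2) = 1.14 / 427.3236 = 0.00266777
gamma_b = b - a * Hb/(g*T^2) = 1.293449 - 34.400713 * 0.00266777 = 1.201675
db = Hb / gamma_b = 1.14 / 1.201675
db = 0.9487 m

0.9487


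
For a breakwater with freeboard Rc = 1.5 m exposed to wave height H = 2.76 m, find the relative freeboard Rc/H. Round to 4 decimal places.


Relative freeboard = Rc / H
= 1.5 / 2.76
= 0.5435

0.5435


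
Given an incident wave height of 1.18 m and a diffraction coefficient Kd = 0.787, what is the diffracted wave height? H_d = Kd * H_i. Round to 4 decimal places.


H_d = Kd * H_i
H_d = 0.787 * 1.18
H_d = 0.9287 m

0.9287


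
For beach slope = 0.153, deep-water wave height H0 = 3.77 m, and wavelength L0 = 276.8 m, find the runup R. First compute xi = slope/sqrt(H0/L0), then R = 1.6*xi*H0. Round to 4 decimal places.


xi = slope / sqrt(H0/L0)
H0/L0 = 3.77/276.8 = 0.013620
sqrt(0.013620) = 0.116705
xi = 0.153 / 0.116705 = 1.311003
R = 1.6 * xi * H0 = 1.6 * 1.311003 * 3.77
R = 7.9080 m

7.9080


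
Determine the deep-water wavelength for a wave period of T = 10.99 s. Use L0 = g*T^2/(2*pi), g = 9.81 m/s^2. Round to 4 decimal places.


L0 = g * T^2 / (2 * pi)
L0 = 9.81 * 10.99^2 / (2 * pi)
L0 = 9.81 * 120.7801 / 6.28319
L0 = 1184.8528 / 6.28319
L0 = 188.5752 m

188.5752


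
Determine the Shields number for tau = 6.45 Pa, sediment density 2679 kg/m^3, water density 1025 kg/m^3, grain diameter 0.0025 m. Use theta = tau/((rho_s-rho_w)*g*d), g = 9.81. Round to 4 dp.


theta = tau / ((rho_s - rho_w) * g * d)
rho_s - rho_w = 2679 - 1025 = 1654
Denominator = 1654 * 9.81 * 0.0025 = 40.564350
theta = 6.45 / 40.564350
theta = 0.1590

0.1590


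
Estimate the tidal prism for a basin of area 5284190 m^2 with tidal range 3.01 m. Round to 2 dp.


Tidal prism = Area * Tidal range
P = 5284190 * 3.01
P = 15905411.90 m^3

15905411.90


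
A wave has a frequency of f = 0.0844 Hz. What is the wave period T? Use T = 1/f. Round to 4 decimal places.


T = 1 / f
T = 1 / 0.0844
T = 11.8483 s

11.8483


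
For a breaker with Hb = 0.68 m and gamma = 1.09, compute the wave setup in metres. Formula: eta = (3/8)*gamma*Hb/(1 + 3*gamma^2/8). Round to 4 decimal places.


eta = (3/8) * gamma * Hb / (1 + 3*gamma^2/8)
Numerator = (3/8) * 1.09 * 0.68 = 0.277950
Denominator = 1 + 3*1.09^2/8 = 1 + 0.445538 = 1.445538
eta = 0.277950 / 1.445538
eta = 0.1923 m

0.1923


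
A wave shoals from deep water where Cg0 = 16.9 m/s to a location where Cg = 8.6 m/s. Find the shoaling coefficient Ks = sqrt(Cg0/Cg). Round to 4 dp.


Ks = sqrt(Cg0 / Cg)
Ks = sqrt(16.9 / 8.6)
Ks = sqrt(1.9651)
Ks = 1.4018

1.4018
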